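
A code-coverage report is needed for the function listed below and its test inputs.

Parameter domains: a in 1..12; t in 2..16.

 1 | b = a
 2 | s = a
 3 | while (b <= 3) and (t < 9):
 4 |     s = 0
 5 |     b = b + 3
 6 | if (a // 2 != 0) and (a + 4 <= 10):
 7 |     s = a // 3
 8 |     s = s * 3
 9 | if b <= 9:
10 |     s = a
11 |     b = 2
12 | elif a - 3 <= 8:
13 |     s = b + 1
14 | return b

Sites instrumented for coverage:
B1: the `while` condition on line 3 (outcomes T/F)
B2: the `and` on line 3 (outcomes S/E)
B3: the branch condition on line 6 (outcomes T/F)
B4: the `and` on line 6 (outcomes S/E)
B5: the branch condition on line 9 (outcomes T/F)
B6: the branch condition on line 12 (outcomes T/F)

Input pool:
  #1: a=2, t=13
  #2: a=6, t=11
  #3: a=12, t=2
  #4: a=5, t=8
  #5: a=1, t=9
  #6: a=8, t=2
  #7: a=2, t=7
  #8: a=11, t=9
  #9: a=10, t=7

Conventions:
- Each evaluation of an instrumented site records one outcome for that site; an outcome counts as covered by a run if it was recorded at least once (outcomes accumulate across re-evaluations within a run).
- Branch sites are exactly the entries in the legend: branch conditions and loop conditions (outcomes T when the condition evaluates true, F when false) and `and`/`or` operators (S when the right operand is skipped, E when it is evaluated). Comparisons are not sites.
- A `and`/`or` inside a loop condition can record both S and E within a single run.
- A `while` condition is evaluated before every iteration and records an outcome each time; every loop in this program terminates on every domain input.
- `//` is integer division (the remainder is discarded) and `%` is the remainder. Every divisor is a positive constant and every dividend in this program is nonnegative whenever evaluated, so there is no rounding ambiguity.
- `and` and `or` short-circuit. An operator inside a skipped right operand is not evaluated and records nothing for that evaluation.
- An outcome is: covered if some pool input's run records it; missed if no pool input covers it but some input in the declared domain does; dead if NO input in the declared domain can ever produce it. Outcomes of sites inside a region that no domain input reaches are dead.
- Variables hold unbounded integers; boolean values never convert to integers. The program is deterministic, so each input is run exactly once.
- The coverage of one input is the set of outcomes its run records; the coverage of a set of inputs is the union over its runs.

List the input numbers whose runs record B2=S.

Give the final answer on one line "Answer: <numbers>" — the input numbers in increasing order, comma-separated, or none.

input #1 (a=2, t=13): never hits B2=S
input #2 (a=6, t=11): hits B2=S
input #3 (a=12, t=2): hits B2=S
input #4 (a=5, t=8): hits B2=S
input #5 (a=1, t=9): never hits B2=S
input #6 (a=8, t=2): hits B2=S
input #7 (a=2, t=7): hits B2=S
input #8 (a=11, t=9): hits B2=S
input #9 (a=10, t=7): hits B2=S

Answer: 2, 3, 4, 6, 7, 8, 9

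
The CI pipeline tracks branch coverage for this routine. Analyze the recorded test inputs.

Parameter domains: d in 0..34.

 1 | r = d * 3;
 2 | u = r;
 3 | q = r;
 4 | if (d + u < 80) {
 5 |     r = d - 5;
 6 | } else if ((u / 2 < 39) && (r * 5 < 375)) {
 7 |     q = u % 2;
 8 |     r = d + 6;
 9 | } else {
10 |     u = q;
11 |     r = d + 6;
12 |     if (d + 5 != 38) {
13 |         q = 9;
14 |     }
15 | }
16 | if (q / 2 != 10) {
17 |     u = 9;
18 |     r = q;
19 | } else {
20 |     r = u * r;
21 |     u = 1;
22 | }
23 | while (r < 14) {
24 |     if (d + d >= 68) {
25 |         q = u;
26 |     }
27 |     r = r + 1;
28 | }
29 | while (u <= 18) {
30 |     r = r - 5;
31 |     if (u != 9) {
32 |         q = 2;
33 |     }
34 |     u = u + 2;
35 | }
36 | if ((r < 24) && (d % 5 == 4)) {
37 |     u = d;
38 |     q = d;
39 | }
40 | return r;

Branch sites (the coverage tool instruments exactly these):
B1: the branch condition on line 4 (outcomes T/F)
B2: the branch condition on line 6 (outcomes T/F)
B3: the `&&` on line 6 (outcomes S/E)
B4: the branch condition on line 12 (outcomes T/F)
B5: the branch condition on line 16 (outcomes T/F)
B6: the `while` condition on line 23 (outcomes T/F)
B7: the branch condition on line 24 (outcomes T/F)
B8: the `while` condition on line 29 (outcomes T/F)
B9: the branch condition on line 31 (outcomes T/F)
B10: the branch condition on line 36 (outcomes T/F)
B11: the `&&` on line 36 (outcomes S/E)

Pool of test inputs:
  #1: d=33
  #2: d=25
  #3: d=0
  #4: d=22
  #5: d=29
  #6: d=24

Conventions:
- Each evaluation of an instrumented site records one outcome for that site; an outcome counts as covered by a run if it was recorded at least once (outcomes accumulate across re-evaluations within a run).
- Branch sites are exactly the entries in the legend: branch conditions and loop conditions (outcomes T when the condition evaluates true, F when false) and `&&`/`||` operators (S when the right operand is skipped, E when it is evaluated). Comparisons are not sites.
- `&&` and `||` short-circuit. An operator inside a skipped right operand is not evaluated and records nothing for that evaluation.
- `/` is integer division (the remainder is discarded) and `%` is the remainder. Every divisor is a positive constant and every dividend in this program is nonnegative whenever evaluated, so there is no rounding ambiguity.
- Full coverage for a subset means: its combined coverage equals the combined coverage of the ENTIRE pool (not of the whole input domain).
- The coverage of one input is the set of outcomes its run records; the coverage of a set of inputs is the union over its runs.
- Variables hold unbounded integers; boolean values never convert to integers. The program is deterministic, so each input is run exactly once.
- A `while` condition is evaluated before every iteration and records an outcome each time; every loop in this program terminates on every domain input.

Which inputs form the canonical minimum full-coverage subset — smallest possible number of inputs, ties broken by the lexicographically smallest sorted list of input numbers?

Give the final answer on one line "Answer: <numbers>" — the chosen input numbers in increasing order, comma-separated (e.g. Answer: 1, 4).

test 1 (d=33) fires B1->F, B3->S, B2->F, B4->F, B5->T, B6->F, B8->T, B9->F, B8->T, B9->T, B8->T, B9->T, B8->T, B9->T, ...; hits B1=F, B2=F, B3=S, B4=F, B5=T, B6=F, B8=T, B8=F, B9=T, B9=F, B10=F, B11=S
test 2 (d=25) fires B1->F, B3->E, B2->F, B4->T, B5->T, B6->T, B7->F, B6->T, B7->F, B6->T, B7->F, B6->T, B7->F, B6->T, ...; hits B1=F, B2=F, B3=E, B4=T, B5=T, B6=T, B6=F, B7=F, B8=T, B8=F, B9=T, B9=F, B10=F, B11=E
test 3 (d=0) fires B1->T, B5->T, B6->T, B7->F, B6->T, B7->F, B6->T, B7->F, B6->T, B7->F, B6->T, B7->F, B6->T, B7->F, ...; hits B1=T, B5=T, B6=T, B6=F, B7=F, B8=T, B8=F, B9=T, B9=F, B10=F, B11=E
test 4 (d=22) fires B1->F, B3->E, B2->T, B5->T, B6->T, B7->F, B6->T, B7->F, B6->T, B7->F, B6->T, B7->F, B6->T, B7->F, ...; hits B1=F, B2=T, B3=E, B5=T, B6=T, B6=F, B7=F, B8=T, B8=F, B9=T, B9=F, B10=F, B11=E
test 5 (d=29) fires B1->F, B3->S, B2->F, B4->T, B5->T, B6->T, B7->F, B6->T, B7->F, B6->T, B7->F, B6->T, B7->F, B6->T, ...; hits B1=F, B2=F, B3=S, B4=T, B5=T, B6=T, B6=F, B7=F, B8=T, B8=F, B9=T, B9=F, B10=T, B11=E
test 6 (d=24) fires B1->F, B3->E, B2->T, B5->T, B6->T, B7->F, B6->T, B7->F, B6->T, B7->F, B6->T, B7->F, B6->T, B7->F, ...; hits B1=F, B2=T, B3=E, B5=T, B6=T, B6=F, B7=F, B8=T, B8=F, B9=T, B9=F, B10=T, B11=E
the full pool covers 20 outcomes: B1=T, B1=F, B2=T, B2=F, B3=S, B3=E, B4=T, B4=F, B5=T, B6=T, B6=F, B7=F, B8=T, B8=F, B9=T, B9=F, B10=T, B10=F, B11=S, B11=E
no size-1 subset reaches all 20 outcomes (best union: 14/20)
no size-2 subset reaches all 20 outcomes (best union: 18/20)
no size-3 subset reaches all 20 outcomes (best union: 19/20)
at size 4, {1, 2, 3, 6} reaches all 20 outcomes; every lexicographically earlier size-4 subset fails

Answer: 1, 2, 3, 6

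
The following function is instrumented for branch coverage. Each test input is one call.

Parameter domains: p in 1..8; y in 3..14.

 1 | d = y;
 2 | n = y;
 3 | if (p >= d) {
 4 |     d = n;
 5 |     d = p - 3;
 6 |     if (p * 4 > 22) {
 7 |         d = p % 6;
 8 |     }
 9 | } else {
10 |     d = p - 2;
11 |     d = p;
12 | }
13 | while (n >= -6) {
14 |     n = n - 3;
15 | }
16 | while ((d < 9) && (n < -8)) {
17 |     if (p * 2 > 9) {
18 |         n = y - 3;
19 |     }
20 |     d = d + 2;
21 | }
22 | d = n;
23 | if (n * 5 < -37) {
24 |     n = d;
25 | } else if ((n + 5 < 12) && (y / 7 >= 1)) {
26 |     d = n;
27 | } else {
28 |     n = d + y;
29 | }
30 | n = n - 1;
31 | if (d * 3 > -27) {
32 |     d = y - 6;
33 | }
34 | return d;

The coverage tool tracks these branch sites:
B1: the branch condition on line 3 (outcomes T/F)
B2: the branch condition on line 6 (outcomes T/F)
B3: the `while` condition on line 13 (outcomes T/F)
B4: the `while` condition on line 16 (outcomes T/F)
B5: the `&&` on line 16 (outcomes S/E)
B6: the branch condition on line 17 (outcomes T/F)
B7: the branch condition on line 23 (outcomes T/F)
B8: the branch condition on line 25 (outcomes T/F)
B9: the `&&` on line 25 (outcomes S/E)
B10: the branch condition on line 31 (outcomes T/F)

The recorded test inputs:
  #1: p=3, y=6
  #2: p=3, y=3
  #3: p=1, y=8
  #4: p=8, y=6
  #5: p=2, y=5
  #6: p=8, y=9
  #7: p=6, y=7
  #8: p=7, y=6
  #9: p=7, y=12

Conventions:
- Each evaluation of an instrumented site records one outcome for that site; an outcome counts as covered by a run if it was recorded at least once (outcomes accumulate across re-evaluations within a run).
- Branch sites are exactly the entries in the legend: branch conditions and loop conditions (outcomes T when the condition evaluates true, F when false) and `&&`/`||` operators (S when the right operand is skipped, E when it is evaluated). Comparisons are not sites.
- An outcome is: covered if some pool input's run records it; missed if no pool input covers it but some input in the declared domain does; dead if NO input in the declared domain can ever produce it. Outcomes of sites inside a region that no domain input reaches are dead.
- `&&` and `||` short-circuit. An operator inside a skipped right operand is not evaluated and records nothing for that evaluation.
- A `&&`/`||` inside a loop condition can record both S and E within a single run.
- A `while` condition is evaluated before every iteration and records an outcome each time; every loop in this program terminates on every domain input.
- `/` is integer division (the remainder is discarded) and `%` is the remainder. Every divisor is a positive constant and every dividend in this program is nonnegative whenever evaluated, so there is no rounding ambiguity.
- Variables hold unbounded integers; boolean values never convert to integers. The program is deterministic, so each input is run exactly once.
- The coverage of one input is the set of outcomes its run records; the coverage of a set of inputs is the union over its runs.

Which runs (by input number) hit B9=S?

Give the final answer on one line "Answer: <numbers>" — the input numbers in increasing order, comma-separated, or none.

input #1 (p=3, y=6): never hits B9=S
input #2 (p=3, y=3): never hits B9=S
input #3 (p=1, y=8): never hits B9=S
input #4 (p=8, y=6): never hits B9=S
input #5 (p=2, y=5): never hits B9=S
input #6 (p=8, y=9): never hits B9=S
input #7 (p=6, y=7): never hits B9=S
input #8 (p=7, y=6): never hits B9=S
input #9 (p=7, y=12): hits B9=S

Answer: 9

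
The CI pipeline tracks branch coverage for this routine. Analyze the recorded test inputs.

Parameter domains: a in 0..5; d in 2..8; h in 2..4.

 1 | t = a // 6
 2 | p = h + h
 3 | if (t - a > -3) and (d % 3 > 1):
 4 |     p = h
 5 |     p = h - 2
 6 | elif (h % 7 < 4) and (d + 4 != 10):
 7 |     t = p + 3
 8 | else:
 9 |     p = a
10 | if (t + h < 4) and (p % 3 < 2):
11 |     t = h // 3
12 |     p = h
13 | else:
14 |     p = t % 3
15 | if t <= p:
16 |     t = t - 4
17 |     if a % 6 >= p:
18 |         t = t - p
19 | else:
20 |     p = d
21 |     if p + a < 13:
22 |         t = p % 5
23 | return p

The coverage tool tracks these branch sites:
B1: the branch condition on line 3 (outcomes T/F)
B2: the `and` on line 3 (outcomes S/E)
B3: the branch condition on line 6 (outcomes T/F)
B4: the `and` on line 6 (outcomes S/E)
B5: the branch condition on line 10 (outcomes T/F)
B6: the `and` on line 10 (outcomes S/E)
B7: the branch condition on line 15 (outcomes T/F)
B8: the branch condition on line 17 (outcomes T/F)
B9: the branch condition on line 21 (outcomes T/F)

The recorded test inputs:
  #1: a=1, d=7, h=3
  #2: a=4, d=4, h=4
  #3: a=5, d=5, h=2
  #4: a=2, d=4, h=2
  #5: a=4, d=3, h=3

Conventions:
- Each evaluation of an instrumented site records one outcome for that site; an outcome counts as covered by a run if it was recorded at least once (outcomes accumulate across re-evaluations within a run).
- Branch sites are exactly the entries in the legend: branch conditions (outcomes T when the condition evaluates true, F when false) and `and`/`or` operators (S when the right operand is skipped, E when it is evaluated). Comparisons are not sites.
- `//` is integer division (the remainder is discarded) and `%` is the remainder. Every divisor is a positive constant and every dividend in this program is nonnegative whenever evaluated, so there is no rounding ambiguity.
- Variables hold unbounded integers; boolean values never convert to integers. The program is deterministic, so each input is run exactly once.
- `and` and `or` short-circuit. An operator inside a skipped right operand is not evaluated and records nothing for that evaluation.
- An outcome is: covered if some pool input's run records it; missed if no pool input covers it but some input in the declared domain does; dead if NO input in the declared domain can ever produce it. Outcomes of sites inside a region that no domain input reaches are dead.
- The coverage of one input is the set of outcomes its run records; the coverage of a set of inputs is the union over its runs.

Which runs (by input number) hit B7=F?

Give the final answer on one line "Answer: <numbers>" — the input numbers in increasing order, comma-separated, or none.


input #1 (a=1, d=7, h=3): produces B7=F
input #2 (a=4, d=4, h=4): does not produce B7=F
input #3 (a=5, d=5, h=2): produces B7=F
input #4 (a=2, d=4, h=2): produces B7=F
input #5 (a=4, d=3, h=3): produces B7=F
Answer: 1, 3, 4, 5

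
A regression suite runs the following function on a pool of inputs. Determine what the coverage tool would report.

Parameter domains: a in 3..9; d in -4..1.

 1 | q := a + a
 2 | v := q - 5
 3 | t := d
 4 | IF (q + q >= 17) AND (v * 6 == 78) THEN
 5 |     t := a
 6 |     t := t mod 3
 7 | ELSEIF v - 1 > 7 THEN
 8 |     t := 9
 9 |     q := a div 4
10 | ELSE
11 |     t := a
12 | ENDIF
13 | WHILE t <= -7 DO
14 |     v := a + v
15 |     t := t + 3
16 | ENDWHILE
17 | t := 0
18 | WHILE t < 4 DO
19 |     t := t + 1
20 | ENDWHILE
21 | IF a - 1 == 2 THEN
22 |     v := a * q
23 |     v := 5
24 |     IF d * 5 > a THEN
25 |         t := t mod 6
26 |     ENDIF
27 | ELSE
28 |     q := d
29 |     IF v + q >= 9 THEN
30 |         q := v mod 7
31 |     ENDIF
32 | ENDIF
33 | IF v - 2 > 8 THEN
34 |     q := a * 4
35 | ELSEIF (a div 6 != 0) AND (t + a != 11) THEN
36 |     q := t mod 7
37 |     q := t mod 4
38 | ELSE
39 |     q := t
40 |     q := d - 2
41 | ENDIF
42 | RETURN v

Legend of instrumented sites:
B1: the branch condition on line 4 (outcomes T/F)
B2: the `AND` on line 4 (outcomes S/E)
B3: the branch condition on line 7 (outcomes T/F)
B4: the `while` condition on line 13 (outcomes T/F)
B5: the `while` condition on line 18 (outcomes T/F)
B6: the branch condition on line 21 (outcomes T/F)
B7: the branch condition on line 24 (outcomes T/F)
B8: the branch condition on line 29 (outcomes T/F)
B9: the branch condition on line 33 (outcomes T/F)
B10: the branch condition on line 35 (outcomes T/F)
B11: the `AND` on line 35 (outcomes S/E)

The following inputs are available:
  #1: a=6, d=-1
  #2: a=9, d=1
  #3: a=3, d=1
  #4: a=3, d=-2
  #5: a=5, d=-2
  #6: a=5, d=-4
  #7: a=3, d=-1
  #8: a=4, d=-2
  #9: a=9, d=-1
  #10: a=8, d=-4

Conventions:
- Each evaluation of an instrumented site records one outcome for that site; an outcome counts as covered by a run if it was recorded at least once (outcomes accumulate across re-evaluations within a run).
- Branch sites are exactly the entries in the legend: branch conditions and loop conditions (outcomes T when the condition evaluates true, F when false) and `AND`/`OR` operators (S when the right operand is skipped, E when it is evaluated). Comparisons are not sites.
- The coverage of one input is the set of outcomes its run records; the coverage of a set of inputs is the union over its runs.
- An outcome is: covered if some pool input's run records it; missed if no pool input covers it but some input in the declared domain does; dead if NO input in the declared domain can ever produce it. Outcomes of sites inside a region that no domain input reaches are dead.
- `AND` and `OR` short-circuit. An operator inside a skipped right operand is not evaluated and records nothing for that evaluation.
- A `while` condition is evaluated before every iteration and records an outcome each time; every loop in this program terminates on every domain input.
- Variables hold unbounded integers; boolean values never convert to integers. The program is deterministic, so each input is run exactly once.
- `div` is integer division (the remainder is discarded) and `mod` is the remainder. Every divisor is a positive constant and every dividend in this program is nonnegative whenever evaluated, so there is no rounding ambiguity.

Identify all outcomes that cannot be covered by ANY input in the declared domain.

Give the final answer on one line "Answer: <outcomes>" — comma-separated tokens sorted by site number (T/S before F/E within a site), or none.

exhaustive pass over the 42-input domain:
  B4=T: no domain input ever produces it -> dead
  reachable outcomes have witnesses, e.g. B1=T (e.g. a=9, d=-4), B1=F (e.g. a=3, d=-4), B2=S (e.g. a=3, d=-4), B2=E (e.g. a=5, d=-4)

Answer: B4=T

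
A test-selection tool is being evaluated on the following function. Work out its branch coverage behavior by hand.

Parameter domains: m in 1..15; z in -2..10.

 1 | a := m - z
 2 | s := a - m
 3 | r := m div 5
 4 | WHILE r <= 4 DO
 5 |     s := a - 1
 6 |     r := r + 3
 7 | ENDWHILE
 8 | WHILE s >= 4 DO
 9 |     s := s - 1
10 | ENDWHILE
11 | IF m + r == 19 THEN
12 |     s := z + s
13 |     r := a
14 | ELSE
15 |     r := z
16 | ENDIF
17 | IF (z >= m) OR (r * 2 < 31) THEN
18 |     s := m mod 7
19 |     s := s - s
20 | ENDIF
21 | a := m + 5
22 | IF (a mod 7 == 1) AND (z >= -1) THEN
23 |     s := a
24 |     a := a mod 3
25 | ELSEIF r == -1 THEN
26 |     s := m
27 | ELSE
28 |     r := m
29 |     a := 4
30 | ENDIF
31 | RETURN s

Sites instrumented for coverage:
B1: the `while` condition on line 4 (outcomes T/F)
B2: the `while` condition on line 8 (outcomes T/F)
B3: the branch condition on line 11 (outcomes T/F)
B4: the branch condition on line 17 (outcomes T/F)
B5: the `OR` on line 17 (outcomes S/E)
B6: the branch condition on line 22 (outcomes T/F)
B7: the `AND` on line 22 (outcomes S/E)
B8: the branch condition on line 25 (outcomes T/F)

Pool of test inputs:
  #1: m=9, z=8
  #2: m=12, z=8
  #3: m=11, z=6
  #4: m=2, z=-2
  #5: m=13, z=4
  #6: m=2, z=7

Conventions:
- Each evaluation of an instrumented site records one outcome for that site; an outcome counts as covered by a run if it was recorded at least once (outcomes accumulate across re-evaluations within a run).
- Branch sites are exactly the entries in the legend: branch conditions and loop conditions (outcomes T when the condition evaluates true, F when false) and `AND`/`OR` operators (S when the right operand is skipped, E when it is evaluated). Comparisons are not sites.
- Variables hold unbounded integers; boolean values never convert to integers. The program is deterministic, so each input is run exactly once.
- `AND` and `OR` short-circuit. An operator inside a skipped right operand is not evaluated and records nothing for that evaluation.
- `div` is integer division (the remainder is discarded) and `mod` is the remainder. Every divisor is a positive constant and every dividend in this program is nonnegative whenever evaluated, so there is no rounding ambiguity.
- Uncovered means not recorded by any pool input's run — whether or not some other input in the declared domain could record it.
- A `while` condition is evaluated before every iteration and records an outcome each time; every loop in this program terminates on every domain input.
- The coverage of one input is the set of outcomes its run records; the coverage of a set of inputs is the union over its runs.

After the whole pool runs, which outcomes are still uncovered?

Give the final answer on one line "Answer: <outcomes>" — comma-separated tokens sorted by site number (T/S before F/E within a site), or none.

run #1 (m=9, z=8) records B1=T, B1=F, B2=F, B3=F, B4=T, B5=E, B6=F, B7=S, B8=F
run #2 (m=12, z=8) records B1=T, B1=F, B2=F, B3=F, B4=T, B5=E, B6=F, B7=S, B8=F
run #3 (m=11, z=6) records B1=T, B1=F, B2=T, B2=F, B3=F, B4=T, B5=E, B6=F, B7=S, B8=F
run #4 (m=2, z=-2) records B1=T, B1=F, B2=F, B3=F, B4=T, B5=E, B6=F, B7=S, B8=F
run #5 (m=13, z=4) records B1=T, B1=F, B2=T, B2=F, B3=F, B4=T, B5=E, B6=F, B7=S, B8=F
run #6 (m=2, z=7) records B1=T, B1=F, B2=F, B3=F, B4=T, B5=S, B6=F, B7=S, B8=F
union over the pool: B1=T, B1=F, B2=T, B2=F, B3=F, B4=T, B5=S, B5=E, B6=F, B7=S, B8=F
uncovered (5 of 16): B3=T, B4=F, B6=T, B7=E, B8=T

Answer: B3=T, B4=F, B6=T, B7=E, B8=T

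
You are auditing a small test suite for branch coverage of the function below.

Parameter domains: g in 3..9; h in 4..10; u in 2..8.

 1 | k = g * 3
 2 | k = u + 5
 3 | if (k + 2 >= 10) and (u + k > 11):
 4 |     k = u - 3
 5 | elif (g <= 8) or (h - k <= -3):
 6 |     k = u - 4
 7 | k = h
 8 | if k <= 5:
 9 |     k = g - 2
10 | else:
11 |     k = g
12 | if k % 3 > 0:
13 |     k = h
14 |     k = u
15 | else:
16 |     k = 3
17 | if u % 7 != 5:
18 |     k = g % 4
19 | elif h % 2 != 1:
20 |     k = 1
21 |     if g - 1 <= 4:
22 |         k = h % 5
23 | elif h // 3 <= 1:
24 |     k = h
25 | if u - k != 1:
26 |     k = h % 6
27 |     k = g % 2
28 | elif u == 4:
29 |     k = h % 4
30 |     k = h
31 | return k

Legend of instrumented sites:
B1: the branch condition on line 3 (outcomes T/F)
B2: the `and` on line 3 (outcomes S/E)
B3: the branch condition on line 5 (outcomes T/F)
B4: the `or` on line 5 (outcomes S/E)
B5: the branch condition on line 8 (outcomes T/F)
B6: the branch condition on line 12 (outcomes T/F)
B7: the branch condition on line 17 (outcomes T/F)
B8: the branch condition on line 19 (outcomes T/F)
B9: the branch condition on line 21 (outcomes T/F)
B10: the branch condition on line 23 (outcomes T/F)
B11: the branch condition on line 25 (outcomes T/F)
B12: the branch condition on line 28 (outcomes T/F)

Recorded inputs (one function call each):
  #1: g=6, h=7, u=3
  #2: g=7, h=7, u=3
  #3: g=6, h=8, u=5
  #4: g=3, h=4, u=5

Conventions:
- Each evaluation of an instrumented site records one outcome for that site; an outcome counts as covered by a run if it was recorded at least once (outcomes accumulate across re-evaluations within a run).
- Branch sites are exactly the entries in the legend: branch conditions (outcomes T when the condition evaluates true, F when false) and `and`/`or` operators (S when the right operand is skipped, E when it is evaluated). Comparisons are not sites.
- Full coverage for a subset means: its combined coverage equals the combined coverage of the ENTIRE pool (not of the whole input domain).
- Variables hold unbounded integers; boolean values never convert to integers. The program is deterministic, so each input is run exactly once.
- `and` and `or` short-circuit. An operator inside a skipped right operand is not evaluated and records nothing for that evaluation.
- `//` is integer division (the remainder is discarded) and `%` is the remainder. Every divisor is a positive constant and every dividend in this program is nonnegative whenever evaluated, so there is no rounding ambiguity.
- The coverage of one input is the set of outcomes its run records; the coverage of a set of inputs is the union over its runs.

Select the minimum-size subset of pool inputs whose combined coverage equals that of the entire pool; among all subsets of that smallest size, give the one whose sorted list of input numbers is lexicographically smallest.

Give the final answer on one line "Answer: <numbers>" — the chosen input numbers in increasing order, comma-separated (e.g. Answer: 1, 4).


run #1 (g=6, h=7, u=3) runs B2->E, B1->F, B4->S, B3->T, B5->F, B6->F, B7->T, B11->F, B12->F; records B1=F, B2=E, B3=T, B4=S, B5=F, B6=F, B7=T, B11=F, B12=F
run #2 (g=7, h=7, u=3) runs B2->E, B1->F, B4->S, B3->T, B5->F, B6->T, B7->T, B11->T; records B1=F, B2=E, B3=T, B4=S, B5=F, B6=T, B7=T, B11=T
run #3 (g=6, h=8, u=5) runs B2->E, B1->T, B5->F, B6->F, B7->F, B8->T, B9->F, B11->T; records B1=T, B2=E, B5=F, B6=F, B7=F, B8=T, B9=F, B11=T
run #4 (g=3, h=4, u=5) runs B2->E, B1->T, B5->T, B6->T, B7->F, B8->T, B9->T, B11->F, B12->F; records B1=T, B2=E, B5=T, B6=T, B7=F, B8=T, B9=T, B11=F, B12=F
the full pool covers 17 outcomes: B1=T, B1=F, B2=E, B3=T, B4=S, B5=T, B5=F, B6=T, B6=F, B7=T, B7=F, B8=T, B9=T, B9=F, B11=T, B11=F, B12=F
size 1 is not enough: best union over all size-1 subsets is 9/17
size 2 is not enough: best union over all size-2 subsets is 15/17
size 3: inputs {1, 3, 4} cover all 17 outcomes, and no lexicographically smaller subset of this size does
Answer: 1, 3, 4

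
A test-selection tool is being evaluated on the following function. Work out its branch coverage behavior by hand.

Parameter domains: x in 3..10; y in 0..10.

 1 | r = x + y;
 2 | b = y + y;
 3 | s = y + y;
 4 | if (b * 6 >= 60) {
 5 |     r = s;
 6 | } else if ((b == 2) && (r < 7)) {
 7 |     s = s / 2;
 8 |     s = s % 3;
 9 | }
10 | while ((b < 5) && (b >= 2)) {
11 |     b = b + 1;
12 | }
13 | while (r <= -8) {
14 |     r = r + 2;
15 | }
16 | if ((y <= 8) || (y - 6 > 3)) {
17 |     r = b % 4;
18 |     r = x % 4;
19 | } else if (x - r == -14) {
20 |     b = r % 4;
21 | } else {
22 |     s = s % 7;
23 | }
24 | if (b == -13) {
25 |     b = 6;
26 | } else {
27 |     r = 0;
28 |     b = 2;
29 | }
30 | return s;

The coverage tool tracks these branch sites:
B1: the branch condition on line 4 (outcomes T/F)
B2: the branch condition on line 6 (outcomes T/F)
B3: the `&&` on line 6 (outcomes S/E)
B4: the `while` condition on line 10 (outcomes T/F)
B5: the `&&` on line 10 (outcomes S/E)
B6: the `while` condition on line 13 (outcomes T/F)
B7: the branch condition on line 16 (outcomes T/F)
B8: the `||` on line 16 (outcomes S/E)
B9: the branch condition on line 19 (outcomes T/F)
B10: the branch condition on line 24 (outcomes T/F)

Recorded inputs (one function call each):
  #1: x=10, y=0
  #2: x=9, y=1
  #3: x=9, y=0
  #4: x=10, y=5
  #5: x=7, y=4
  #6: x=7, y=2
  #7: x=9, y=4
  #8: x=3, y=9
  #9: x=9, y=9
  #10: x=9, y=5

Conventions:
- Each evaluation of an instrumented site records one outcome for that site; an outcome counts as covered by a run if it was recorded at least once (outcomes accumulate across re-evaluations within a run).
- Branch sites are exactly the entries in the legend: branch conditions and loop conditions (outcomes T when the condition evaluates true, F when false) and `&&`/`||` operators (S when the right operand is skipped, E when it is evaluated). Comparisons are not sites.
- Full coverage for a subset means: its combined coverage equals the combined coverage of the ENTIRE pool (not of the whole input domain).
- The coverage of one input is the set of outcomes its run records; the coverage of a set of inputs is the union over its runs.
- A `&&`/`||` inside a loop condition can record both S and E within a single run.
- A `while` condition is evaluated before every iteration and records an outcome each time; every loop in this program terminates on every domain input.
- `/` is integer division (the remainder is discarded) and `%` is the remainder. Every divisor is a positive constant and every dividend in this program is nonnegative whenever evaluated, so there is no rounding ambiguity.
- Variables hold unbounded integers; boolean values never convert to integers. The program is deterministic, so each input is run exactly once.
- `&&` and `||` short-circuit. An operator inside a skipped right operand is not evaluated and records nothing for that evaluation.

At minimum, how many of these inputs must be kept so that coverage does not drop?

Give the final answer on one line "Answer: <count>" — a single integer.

#1 (x=10, y=0) -> B1->F, B3->S, B2->F, B5->E, B4->F, B6->F, B8->S, B7->T, B10->F; covered: B1=F, B2=F, B3=S, B4=F, B5=E, B6=F, B7=T, B8=S, B10=F
#2 (x=9, y=1) -> B1->F, B3->E, B2->F, B5->E, B4->T, B5->E, B4->T, B5->E, B4->T, B5->S, B4->F, B6->F, B8->S, B7->T, ...; covered: B1=F, B2=F, B3=E, B4=T, B4=F, B5=S, B5=E, B6=F, B7=T, B8=S, B10=F
#3 (x=9, y=0) -> B1->F, B3->S, B2->F, B5->E, B4->F, B6->F, B8->S, B7->T, B10->F; covered: B1=F, B2=F, B3=S, B4=F, B5=E, B6=F, B7=T, B8=S, B10=F
#4 (x=10, y=5) -> B1->T, B5->S, B4->F, B6->F, B8->S, B7->T, B10->F; covered: B1=T, B4=F, B5=S, B6=F, B7=T, B8=S, B10=F
#5 (x=7, y=4) -> B1->F, B3->S, B2->F, B5->S, B4->F, B6->F, B8->S, B7->T, B10->F; covered: B1=F, B2=F, B3=S, B4=F, B5=S, B6=F, B7=T, B8=S, B10=F
#6 (x=7, y=2) -> B1->F, B3->S, B2->F, B5->E, B4->T, B5->S, B4->F, B6->F, B8->S, B7->T, B10->F; covered: B1=F, B2=F, B3=S, B4=T, B4=F, B5=S, B5=E, B6=F, B7=T, B8=S, B10=F
#7 (x=9, y=4) -> B1->F, B3->S, B2->F, B5->S, B4->F, B6->F, B8->S, B7->T, B10->F; covered: B1=F, B2=F, B3=S, B4=F, B5=S, B6=F, B7=T, B8=S, B10=F
#8 (x=3, y=9) -> B1->T, B5->S, B4->F, B6->F, B8->E, B7->F, B9->F, B10->F; covered: B1=T, B4=F, B5=S, B6=F, B7=F, B8=E, B9=F, B10=F
#9 (x=9, y=9) -> B1->T, B5->S, B4->F, B6->F, B8->E, B7->F, B9->F, B10->F; covered: B1=T, B4=F, B5=S, B6=F, B7=F, B8=E, B9=F, B10=F
#10 (x=9, y=5) -> B1->T, B5->S, B4->F, B6->F, B8->S, B7->T, B10->F; covered: B1=T, B4=F, B5=S, B6=F, B7=T, B8=S, B10=F
union over all inputs: B1=T, B1=F, B2=F, B3=S, B3=E, B4=T, B4=F, B5=S, B5=E, B6=F, B7=T, B7=F, B8=S, B8=E, B9=F, B10=F (16 outcomes)
no size-1 subset reaches all 16 outcomes (best union: 11/16)
no size-2 subset reaches all 16 outcomes (best union: 15/16)
inputs {1, 2, 8} (size 3) cover everything; no size-3 subset with a lexicographically smaller index list covers all 16

Answer: 3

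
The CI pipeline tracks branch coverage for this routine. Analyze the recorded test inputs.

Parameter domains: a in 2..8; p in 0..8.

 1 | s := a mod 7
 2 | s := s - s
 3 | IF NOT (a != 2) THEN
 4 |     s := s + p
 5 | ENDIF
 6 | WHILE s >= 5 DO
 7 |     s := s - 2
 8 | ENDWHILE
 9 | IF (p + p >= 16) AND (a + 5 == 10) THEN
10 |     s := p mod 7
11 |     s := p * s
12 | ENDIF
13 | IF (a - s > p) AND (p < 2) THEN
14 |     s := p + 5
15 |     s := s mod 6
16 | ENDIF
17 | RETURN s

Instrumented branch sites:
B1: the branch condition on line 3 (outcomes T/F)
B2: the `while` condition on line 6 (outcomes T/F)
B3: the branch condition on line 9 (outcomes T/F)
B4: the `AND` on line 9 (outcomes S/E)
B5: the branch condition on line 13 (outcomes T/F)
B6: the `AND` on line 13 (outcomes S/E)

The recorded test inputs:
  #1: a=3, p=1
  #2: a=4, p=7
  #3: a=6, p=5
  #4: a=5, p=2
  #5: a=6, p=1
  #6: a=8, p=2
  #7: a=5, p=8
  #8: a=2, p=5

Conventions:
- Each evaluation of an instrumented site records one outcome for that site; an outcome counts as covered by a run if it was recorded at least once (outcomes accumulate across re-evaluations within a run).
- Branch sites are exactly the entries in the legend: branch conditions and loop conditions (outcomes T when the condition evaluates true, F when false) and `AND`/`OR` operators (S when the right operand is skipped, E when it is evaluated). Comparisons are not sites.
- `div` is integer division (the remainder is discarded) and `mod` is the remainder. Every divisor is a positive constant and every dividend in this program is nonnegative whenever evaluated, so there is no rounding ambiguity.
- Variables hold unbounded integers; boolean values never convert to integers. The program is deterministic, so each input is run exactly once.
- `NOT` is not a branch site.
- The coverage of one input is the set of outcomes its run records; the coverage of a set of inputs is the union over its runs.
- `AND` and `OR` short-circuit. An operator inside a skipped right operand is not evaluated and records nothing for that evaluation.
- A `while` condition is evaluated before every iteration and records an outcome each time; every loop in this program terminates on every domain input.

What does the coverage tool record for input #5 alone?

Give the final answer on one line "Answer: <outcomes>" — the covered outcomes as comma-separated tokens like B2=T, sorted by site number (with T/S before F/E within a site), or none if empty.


Simulating input #5 (a=6, p=1) step by step:
  B1->F, B2->F, B4->S, B3->F, B6->E, B5->T
as a set, this run covers: B1=F, B2=F, B3=F, B4=S, B5=T, B6=E
Answer: B1=F, B2=F, B3=F, B4=S, B5=T, B6=E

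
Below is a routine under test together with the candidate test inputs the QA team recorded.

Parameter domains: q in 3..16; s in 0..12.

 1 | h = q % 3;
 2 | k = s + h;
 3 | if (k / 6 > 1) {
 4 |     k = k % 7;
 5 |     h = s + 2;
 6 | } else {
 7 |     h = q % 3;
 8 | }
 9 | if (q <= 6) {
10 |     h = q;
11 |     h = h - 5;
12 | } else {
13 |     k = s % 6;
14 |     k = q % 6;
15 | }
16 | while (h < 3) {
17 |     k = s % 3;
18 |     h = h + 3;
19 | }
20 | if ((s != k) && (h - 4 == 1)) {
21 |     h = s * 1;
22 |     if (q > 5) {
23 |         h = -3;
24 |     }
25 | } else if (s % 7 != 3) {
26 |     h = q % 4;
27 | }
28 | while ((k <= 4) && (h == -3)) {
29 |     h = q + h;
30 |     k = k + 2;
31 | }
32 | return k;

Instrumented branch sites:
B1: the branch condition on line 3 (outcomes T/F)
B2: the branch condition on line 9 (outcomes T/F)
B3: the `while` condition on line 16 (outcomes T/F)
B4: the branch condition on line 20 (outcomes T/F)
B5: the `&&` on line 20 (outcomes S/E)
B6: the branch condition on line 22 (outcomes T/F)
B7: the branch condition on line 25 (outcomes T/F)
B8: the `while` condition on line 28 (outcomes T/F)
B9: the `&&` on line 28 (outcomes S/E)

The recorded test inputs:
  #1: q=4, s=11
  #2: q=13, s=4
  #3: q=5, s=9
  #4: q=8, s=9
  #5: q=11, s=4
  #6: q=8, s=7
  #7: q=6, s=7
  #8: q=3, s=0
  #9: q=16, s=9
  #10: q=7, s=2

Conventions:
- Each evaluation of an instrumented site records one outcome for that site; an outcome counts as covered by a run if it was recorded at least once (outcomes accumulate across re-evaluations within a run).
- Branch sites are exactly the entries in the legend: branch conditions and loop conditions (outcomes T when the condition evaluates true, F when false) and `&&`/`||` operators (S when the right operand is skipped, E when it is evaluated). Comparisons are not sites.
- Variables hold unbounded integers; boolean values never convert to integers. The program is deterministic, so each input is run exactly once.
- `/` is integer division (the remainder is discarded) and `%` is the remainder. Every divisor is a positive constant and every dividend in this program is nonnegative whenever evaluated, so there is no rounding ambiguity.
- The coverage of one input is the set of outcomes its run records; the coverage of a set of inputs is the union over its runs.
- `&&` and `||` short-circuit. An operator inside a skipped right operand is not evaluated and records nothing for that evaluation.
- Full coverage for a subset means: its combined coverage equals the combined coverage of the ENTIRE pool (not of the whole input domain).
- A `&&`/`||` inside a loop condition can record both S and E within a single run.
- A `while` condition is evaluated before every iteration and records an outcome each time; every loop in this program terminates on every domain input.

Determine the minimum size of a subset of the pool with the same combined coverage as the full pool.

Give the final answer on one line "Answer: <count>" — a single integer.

test 1 (q=4, s=11) fires B1->T, B2->T, B3->T, B3->T, B3->F, B5->E, B4->T, B6->F, B9->E, B8->F; hits B1=T, B2=T, B3=T, B3=F, B4=T, B5=E, B6=F, B8=F, B9=E
test 2 (q=13, s=4) fires B1->F, B2->F, B3->T, B3->F, B5->E, B4->F, B7->T, B9->E, B8->F; hits B1=F, B2=F, B3=T, B3=F, B4=F, B5=E, B7=T, B8=F, B9=E
test 3 (q=5, s=9) fires B1->F, B2->T, B3->T, B3->F, B5->E, B4->F, B7->T, B9->E, B8->F; hits B1=F, B2=T, B3=T, B3=F, B4=F, B5=E, B7=T, B8=F, B9=E
test 4 (q=8, s=9) fires B1->F, B2->F, B3->T, B3->F, B5->E, B4->T, B6->T, B9->E, B8->T, B9->E, B8->F; hits B1=F, B2=F, B3=T, B3=F, B4=T, B5=E, B6=T, B8=T, B8=F, B9=E
test 5 (q=11, s=4) fires B1->F, B2->F, B3->T, B3->F, B5->E, B4->T, B6->T, B9->E, B8->T, B9->E, B8->F; hits B1=F, B2=F, B3=T, B3=F, B4=T, B5=E, B6=T, B8=T, B8=F, B9=E
test 6 (q=8, s=7) fires B1->F, B2->F, B3->T, B3->F, B5->E, B4->T, B6->T, B9->E, B8->T, B9->E, B8->F; hits B1=F, B2=F, B3=T, B3=F, B4=T, B5=E, B6=T, B8=T, B8=F, B9=E
test 7 (q=6, s=7) fires B1->F, B2->T, B3->T, B3->F, B5->E, B4->F, B7->T, B9->E, B8->F; hits B1=F, B2=T, B3=T, B3=F, B4=F, B5=E, B7=T, B8=F, B9=E
test 8 (q=3, s=0) fires B1->F, B2->T, B3->T, B3->T, B3->F, B5->S, B4->F, B7->T, B9->E, B8->F; hits B1=F, B2=T, B3=T, B3=F, B4=F, B5=S, B7=T, B8=F, B9=E
test 9 (q=16, s=9) fires B1->F, B2->F, B3->T, B3->F, B5->E, B4->F, B7->T, B9->E, B8->F; hits B1=F, B2=F, B3=T, B3=F, B4=F, B5=E, B7=T, B8=F, B9=E
test 10 (q=7, s=2) fires B1->F, B2->F, B3->T, B3->F, B5->S, B4->F, B7->T, B9->E, B8->F; hits B1=F, B2=F, B3=T, B3=F, B4=F, B5=S, B7=T, B8=F, B9=E
together the pool reaches 16 outcomes: B1=T, B1=F, B2=T, B2=F, B3=T, B3=F, B4=T, B4=F, B5=S, B5=E, B6=T, B6=F, B7=T, B8=T, B8=F, B9=E
every size-1 subset falls short of the 16 outcomes (best: 10/16)
every size-2 subset falls short of the 16 outcomes (best: 14/16)
at size 3, {1, 4, 8} reaches all 16 outcomes; every lexicographically earlier size-3 subset fails

Answer: 3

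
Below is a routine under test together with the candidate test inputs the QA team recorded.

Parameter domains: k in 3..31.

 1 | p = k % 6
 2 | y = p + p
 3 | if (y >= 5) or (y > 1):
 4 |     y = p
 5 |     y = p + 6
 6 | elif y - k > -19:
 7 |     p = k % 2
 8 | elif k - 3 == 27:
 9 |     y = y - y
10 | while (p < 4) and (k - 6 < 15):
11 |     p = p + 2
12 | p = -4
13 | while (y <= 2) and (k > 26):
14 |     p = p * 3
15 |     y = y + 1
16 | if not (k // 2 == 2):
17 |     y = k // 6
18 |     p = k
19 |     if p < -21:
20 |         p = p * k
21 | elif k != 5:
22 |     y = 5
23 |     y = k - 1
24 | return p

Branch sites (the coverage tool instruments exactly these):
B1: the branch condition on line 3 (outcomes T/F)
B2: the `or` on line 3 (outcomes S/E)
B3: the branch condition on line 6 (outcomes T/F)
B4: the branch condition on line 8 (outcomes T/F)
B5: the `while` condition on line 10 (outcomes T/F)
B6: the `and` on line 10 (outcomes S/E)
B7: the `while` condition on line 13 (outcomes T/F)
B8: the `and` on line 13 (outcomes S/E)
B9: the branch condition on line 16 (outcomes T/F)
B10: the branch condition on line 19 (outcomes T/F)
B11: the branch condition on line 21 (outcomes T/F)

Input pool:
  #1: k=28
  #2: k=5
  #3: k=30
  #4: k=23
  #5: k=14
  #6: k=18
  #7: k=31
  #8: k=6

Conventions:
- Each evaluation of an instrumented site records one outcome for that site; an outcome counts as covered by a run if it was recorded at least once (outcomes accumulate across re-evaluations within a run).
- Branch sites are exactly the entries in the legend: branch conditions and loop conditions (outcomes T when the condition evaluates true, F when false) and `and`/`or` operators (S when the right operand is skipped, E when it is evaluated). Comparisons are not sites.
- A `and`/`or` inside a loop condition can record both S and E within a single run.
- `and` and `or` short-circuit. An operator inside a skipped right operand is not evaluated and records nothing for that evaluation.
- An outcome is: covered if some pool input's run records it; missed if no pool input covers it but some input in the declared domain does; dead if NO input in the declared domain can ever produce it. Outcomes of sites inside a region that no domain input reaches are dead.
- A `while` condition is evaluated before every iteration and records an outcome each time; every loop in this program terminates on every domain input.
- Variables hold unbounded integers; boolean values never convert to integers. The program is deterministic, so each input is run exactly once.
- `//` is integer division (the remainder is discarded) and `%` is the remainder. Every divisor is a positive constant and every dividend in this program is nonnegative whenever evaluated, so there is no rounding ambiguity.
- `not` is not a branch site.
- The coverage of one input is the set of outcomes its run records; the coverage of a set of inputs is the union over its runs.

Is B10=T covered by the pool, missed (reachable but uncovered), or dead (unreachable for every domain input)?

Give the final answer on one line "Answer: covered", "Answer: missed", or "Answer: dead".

no pool input records B10=T
checking all 29 inputs in the declared domain: B10=T is never recorded -> dead

Answer: dead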